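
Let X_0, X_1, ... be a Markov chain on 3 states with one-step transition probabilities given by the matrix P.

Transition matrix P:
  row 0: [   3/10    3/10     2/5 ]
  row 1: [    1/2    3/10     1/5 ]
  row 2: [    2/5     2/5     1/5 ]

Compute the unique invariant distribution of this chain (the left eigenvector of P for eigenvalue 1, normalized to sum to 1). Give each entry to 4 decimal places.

π = [0.3934, 0.3279, 0.2787]

Balance equations π_j = Σ_i π_i·P[i][j]:
  π_0 = 3/10·π_0 + 1/2·π_1 + 2/5·π_2
  π_1 = 3/10·π_0 + 3/10·π_1 + 2/5·π_2
  normalize: π_0 + π_1 + π_2 = 1
Solving the linear system gives exactly π = [24/61, 20/61, 17/61].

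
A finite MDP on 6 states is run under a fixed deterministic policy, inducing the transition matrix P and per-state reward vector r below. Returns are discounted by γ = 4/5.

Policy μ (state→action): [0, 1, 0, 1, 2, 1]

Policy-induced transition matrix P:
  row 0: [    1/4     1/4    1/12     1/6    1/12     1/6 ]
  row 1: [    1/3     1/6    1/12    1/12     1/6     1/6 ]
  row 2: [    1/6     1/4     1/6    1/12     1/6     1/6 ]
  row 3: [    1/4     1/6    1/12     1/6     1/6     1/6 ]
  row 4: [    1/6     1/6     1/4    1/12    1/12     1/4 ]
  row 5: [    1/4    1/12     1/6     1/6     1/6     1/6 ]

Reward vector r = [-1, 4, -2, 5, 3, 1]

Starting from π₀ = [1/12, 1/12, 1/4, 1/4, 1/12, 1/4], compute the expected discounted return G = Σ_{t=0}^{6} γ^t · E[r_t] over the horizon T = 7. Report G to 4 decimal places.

t=0: π = [0.0833, 0.0833, 0.2500, 0.2500, 0.0833, 0.2500], E[r] = 1.5000, γ^t·E[r] = 1.500000, running G = 1.500000
t=1: π = [0.2292, 0.1736, 0.1389, 0.1319, 0.1528, 0.1736], E[r] = 1.4792, γ^t·E[r] = 1.183333, running G = 2.683333
t=2: π = [0.2402, 0.1829, 0.1348, 0.1279, 0.1348, 0.1794], E[r] = 1.4450, γ^t·E[r] = 0.924815, running G = 3.608148
t=3: π = [0.2428, 0.1830, 0.1320, 0.1290, 0.1354, 0.1779], E[r] = 1.4540, γ^t·E[r] = 0.744469, running G = 4.352617
t=4: π = [0.2430, 0.1831, 0.1317, 0.1291, 0.1352, 0.1780], E[r] = 1.4549, γ^t·E[r] = 0.595947, running G = 4.948565
t=5: π = [0.2430, 0.1831, 0.1317, 0.1292, 0.1352, 0.1779], E[r] = 1.4552, γ^t·E[r] = 0.476825, running G = 5.425390
t=6: π = [0.2430, 0.1831, 0.1317, 0.1292, 0.1352, 0.1779], E[r] = 1.4552, γ^t·E[r] = 0.381467, running G = 5.806857

G = 5.8069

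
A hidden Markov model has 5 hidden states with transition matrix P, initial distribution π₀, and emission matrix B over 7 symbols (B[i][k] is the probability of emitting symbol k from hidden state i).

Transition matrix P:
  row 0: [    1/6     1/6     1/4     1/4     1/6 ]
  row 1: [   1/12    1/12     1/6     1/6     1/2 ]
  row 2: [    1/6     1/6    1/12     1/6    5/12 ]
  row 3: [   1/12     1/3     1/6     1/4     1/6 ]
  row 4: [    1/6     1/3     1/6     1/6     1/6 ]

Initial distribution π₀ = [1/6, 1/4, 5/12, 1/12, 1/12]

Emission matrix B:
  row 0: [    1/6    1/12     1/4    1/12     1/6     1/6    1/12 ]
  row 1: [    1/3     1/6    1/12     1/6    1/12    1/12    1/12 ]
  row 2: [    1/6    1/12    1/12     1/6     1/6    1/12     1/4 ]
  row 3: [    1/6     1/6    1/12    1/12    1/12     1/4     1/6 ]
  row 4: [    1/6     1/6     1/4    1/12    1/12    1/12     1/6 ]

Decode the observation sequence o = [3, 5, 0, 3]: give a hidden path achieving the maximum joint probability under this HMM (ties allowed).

t=0: δ = [1.389e-02, 4.167e-02, 6.944e-02, 6.944e-03, 6.944e-03]  (obs o_0=3)
t=1: δ = [1.929e-03, 9.645e-04, 5.787e-04, 2.894e-03, 2.411e-03]  ψ = [2, 2, 1, 2, 2]  (obs o_1=5)
t=2: δ = [6.698e-05, 3.215e-04, 8.038e-05, 1.206e-04, 8.038e-05]  ψ = [4, 3, 0, 3, 1]  (obs o_2=0)
t=3: δ = [2.233e-06, 6.698e-06, 8.931e-06, 4.465e-06, 1.340e-05]  ψ = [1, 3, 1, 1, 1]  (obs o_3=3)
backtrack: best end state = 4; path = [2, 3, 1, 4]

path = [2, 3, 1, 4]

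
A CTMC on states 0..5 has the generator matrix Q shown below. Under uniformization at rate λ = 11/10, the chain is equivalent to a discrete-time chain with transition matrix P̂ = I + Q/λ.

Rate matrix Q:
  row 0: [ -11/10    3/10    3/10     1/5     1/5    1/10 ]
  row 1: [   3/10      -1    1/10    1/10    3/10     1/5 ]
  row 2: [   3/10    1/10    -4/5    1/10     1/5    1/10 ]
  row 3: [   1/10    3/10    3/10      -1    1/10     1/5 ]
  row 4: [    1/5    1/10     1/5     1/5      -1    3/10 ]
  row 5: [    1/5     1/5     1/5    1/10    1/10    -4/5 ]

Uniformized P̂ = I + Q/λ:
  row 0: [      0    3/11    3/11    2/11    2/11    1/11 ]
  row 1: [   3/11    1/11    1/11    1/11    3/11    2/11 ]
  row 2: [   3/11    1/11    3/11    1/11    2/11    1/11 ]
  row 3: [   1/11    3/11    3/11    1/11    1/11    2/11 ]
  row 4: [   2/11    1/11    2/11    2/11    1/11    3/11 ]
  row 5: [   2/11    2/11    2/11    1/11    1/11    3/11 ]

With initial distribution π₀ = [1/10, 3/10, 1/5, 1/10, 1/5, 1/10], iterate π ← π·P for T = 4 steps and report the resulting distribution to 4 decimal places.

t=0: π = [0.1000, 0.3000, 0.2000, 0.1000, 0.2000, 0.1000]
t=1: π = [0.2000, 0.1364, 0.1909, 0.1182, 0.1727, 0.1818]
t=2: π = [0.1645, 0.1653, 0.2157, 0.1248, 0.1512, 0.1785]
t=3: π = [0.1752, 0.1597, 0.2127, 0.1196, 0.1555, 0.1772]
t=4: π = [0.1729, 0.1606, 0.2134, 0.1210, 0.1552, 0.1768]

π = [0.1729, 0.1606, 0.2134, 0.1210, 0.1552, 0.1768]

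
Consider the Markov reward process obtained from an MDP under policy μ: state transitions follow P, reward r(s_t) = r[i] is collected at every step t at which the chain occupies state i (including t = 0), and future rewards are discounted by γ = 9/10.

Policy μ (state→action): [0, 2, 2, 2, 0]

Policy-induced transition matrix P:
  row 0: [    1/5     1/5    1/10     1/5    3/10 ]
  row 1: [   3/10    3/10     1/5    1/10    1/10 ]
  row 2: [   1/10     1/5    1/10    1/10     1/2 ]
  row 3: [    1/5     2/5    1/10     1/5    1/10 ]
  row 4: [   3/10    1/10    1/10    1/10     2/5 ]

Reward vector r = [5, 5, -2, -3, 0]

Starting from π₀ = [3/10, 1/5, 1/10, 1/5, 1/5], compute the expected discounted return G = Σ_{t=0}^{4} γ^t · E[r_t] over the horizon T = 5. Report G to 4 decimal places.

t=0: π = [0.3000, 0.2000, 0.1000, 0.2000, 0.2000], E[r] = 1.7000, γ^t·E[r] = 1.700000, running G = 1.700000
t=1: π = [0.2300, 0.2400, 0.1200, 0.1500, 0.2600], E[r] = 1.6600, γ^t·E[r] = 1.494000, running G = 3.194000
t=2: π = [0.2380, 0.2280, 0.1240, 0.1380, 0.2720], E[r] = 1.6680, γ^t·E[r] = 1.351080, running G = 4.545080
t=3: π = [0.2376, 0.2232, 0.1228, 0.1376, 0.2788], E[r] = 1.6456, γ^t·E[r] = 1.199642, running G = 5.744722
t=4: π = [0.2379, 0.2220, 0.1223, 0.1375, 0.2803], E[r] = 1.6422, γ^t·E[r] = 1.077447, running G = 6.822170

G = 6.8222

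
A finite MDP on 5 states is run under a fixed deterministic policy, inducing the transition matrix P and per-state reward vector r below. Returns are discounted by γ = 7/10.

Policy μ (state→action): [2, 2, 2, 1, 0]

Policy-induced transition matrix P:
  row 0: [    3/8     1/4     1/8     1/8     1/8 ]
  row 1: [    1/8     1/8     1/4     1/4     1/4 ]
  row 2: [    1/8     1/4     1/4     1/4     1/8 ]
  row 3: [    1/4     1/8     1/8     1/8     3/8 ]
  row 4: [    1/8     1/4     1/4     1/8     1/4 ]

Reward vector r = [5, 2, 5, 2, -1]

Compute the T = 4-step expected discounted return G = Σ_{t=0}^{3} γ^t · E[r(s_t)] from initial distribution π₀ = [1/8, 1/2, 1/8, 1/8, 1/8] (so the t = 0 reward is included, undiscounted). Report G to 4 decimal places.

t=0: π = [0.1250, 0.5000, 0.1250, 0.1250, 0.1250], E[r] = 2.3750, γ^t·E[r] = 2.375000, running G = 2.375000
t=1: π = [0.1719, 0.1719, 0.2188, 0.2031, 0.2344], E[r] = 2.4688, γ^t·E[r] = 1.728125, running G = 4.103125
t=2: π = [0.1934, 0.2031, 0.2031, 0.1738, 0.2266], E[r] = 2.5098, γ^t·E[r] = 1.229785, running G = 5.332910
t=3: π = [0.1951, 0.2029, 0.2041, 0.1758, 0.2222], E[r] = 2.5310, γ^t·E[r] = 0.868135, running G = 6.201045

G = 6.2010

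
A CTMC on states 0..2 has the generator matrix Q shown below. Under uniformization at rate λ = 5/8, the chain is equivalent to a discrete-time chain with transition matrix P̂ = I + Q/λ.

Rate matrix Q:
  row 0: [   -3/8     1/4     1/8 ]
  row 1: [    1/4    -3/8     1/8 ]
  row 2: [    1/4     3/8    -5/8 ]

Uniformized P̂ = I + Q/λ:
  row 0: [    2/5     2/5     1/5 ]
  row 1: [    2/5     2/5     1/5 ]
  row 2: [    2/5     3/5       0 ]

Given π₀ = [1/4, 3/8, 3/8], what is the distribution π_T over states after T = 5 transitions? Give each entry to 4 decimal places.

π = [0.4000, 0.4334, 0.1666]

t=0: π = [0.2500, 0.3750, 0.3750]
t=1: π = [0.4000, 0.4750, 0.1250]
t=2: π = [0.4000, 0.4250, 0.1750]
t=3: π = [0.4000, 0.4350, 0.1650]
t=4: π = [0.4000, 0.4330, 0.1670]
t=5: π = [0.4000, 0.4334, 0.1666]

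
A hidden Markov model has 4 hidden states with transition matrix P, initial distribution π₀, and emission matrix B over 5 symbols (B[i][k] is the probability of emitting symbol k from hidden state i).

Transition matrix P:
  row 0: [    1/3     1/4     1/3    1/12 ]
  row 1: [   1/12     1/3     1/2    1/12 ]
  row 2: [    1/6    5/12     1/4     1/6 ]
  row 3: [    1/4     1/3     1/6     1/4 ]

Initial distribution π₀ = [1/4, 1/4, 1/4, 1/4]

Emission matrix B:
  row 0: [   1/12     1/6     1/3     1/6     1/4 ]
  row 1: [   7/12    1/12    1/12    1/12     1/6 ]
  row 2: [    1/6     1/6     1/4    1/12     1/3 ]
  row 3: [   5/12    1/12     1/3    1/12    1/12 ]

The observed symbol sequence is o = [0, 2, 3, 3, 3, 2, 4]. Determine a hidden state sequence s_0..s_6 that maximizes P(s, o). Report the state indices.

path = [1, 2, 0, 0, 0, 0, 2]

t=0: δ = [2.083e-02, 1.458e-01, 4.167e-02, 1.042e-01]  (obs o_0=0)
t=1: δ = [8.681e-03, 4.051e-03, 1.823e-02, 8.681e-03]  ψ = [3, 1, 1, 3]  (obs o_1=2)
t=2: δ = [5.064e-04, 6.330e-04, 3.798e-04, 2.532e-04]  ψ = [2, 2, 2, 2]  (obs o_2=3)
t=3: δ = [2.813e-05, 1.758e-05, 2.637e-05, 5.275e-06]  ψ = [0, 1, 1, 2]  (obs o_3=3)
t=4: δ = [1.563e-06, 9.157e-07, 7.814e-07, 3.663e-07]  ψ = [0, 2, 0, 2]  (obs o_4=3)
t=5: δ = [1.737e-07, 3.256e-08, 1.302e-07, 4.341e-08]  ψ = [0, 0, 0, 0]  (obs o_5=2)
t=6: δ = [1.447e-08, 9.044e-09, 1.929e-08, 1.809e-09]  ψ = [0, 2, 0, 2]  (obs o_6=4)
backtrack: best end state = 2; path = [1, 2, 0, 0, 0, 0, 2]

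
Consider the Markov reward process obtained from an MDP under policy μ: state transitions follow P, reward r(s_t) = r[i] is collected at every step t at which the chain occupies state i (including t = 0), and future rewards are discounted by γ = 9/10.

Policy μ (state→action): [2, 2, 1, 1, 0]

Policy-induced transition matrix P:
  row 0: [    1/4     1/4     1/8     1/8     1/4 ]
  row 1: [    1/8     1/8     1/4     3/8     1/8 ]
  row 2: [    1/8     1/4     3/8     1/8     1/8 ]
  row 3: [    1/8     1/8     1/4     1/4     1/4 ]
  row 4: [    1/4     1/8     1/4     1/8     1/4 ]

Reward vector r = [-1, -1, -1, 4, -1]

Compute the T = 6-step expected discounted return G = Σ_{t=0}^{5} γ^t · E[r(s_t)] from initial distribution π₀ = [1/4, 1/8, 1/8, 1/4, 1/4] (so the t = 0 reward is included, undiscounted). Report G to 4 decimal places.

t=0: π = [0.2500, 0.1250, 0.1250, 0.2500, 0.2500], E[r] = 0.2500, γ^t·E[r] = 0.250000, running G = 0.250000
t=1: π = [0.1875, 0.1719, 0.2344, 0.1875, 0.2188], E[r] = -0.0625, γ^t·E[r] = -0.056250, running G = 0.193750
t=2: π = [0.1758, 0.1777, 0.2559, 0.1914, 0.1992], E[r] = -0.0430, γ^t·E[r] = -0.034805, running G = 0.158945
t=3: π = [0.1719, 0.1790, 0.2600, 0.1934, 0.1958], E[r] = -0.0332, γ^t·E[r] = -0.024205, running G = 0.134740
t=4: π = [0.1710, 0.1790, 0.2610, 0.1939, 0.1951], E[r] = -0.0305, γ^t·E[r] = -0.019983, running G = 0.114758
t=5: π = [0.1708, 0.1790, 0.2613, 0.1940, 0.1950], E[r] = -0.0301, γ^t·E[r] = -0.017759, running G = 0.096999

G = 0.0970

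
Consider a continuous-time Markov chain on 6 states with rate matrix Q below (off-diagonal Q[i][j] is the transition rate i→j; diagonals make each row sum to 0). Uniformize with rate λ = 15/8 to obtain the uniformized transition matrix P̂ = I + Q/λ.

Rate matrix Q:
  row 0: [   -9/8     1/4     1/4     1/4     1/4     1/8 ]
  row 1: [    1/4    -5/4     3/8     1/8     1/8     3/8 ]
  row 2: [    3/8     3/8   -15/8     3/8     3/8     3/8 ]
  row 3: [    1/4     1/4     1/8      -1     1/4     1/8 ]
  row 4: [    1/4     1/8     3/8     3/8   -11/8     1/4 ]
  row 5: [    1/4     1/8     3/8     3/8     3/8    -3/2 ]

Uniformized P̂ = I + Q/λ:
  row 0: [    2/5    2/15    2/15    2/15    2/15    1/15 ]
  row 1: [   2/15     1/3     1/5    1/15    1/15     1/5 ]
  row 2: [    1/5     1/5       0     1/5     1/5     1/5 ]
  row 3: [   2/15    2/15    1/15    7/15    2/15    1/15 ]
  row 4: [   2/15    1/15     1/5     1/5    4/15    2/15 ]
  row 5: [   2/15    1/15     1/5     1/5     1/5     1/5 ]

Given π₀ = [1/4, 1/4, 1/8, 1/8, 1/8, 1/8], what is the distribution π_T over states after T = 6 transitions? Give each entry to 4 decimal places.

π = [0.1937, 0.1529, 0.1307, 0.2272, 0.1624, 0.1331]

t=0: π = [0.2500, 0.2500, 0.1250, 0.1250, 0.1250, 0.1250]
t=1: π = [0.2083, 0.1750, 0.1417, 0.1833, 0.1500, 0.1417]
t=2: π = [0.1983, 0.1583, 0.1333, 0.2117, 0.1606, 0.1378]
t=3: π = [0.1951, 0.1540, 0.1319, 0.2221, 0.1623, 0.1346]
t=4: π = [0.1942, 0.1531, 0.1310, 0.2257, 0.1625, 0.1336]
t=5: π = [0.1938, 0.1530, 0.1308, 0.2268, 0.1624, 0.1332]
t=6: π = [0.1937, 0.1529, 0.1307, 0.2272, 0.1624, 0.1331]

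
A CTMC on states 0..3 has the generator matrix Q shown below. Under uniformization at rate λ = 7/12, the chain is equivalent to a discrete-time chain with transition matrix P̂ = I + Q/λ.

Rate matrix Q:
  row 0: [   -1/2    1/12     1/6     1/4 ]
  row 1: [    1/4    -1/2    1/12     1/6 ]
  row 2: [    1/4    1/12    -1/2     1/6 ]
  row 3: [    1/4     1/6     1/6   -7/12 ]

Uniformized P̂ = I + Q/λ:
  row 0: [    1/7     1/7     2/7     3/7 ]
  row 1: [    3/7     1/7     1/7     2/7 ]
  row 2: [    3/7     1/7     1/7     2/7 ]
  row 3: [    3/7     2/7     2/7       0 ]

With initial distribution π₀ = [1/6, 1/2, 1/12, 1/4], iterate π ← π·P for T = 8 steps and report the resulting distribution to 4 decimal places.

t=0: π = [0.1667, 0.5000, 0.0833, 0.2500]
t=1: π = [0.3810, 0.1786, 0.2024, 0.2381]
t=2: π = [0.3197, 0.1769, 0.2313, 0.2721]
t=3: π = [0.3372, 0.1817, 0.2274, 0.2536]
t=4: π = [0.3322, 0.1791, 0.2273, 0.2614]
t=5: π = [0.3337, 0.1802, 0.2277, 0.2585]
t=6: π = [0.3332, 0.1798, 0.2274, 0.2595]
t=7: π = [0.3334, 0.1799, 0.2275, 0.2592]
t=8: π = [0.3333, 0.1799, 0.2275, 0.2593]

π = [0.3333, 0.1799, 0.2275, 0.2593]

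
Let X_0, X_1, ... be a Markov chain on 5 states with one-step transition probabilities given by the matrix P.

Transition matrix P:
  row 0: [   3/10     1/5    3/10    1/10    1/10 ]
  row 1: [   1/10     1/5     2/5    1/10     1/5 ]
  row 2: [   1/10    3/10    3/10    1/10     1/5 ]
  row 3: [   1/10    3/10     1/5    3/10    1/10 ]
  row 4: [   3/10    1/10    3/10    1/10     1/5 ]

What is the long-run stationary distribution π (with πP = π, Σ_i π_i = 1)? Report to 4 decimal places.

Balance equations π_j = Σ_i π_i·P[i][j]:
  π_0 = 3/10·π_0 + 1/10·π_1 + 1/10·π_2 + 1/10·π_3 + 3/10·π_4
  π_1 = 1/5·π_0 + 1/5·π_1 + 3/10·π_2 + 3/10·π_3 + 1/10·π_4
  π_2 = 3/10·π_0 + 2/5·π_1 + 3/10·π_2 + 1/5·π_3 + 3/10·π_4
  π_3 = 1/10·π_0 + 1/10·π_1 + 1/10·π_2 + 3/10·π_3 + 1/10·π_4
  normalize: π_0 + π_1 + π_2 + π_3 + π_4 = 1
Solving the linear system gives exactly π = [55/328, 817/3608, 1119/3608, 1/8, 7/41].

π = [0.1677, 0.2264, 0.3101, 0.1250, 0.1707]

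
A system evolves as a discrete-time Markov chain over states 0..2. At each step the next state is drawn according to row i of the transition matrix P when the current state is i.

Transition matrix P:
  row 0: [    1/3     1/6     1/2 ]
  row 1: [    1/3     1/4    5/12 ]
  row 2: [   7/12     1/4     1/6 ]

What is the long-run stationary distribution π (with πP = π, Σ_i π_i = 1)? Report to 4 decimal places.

π = [0.4237, 0.2147, 0.3616]

Balance equations π_j = Σ_i π_i·P[i][j]:
  π_0 = 1/3·π_0 + 1/3·π_1 + 7/12·π_2
  π_1 = 1/6·π_0 + 1/4·π_1 + 1/4·π_2
  normalize: π_0 + π_1 + π_2 = 1
Solving the linear system gives exactly π = [25/59, 38/177, 64/177].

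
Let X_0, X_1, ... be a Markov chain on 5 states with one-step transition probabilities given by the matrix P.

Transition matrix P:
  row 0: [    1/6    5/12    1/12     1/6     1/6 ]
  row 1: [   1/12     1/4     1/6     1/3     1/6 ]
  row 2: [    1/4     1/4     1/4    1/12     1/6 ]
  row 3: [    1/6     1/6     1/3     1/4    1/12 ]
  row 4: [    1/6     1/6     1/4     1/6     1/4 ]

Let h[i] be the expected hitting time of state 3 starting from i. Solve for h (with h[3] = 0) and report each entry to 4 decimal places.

First-step conditioning: h[3] = 0; for i ≠ 3, h[i] = 1 + Σ_k P[i][k]·h[k].
  h[0] = 1 + 1/6·h[0] + 5/12·h[1] + 1/12·h[2] + 1/6·h[4]
  h[1] = 1 + 1/12·h[0] + 1/4·h[1] + 1/6·h[2] + 1/6·h[4]
  h[2] = 1 + 1/4·h[0] + 1/4·h[1] + 1/4·h[2] + 1/6·h[4]
  h[4] = 1 + 1/6·h[0] + 1/6·h[1] + 1/4·h[2] + 1/4·h[4]
Solving the 4×4 linear system over states ≠ 3 gives exactly h = [18744/3785, 16236/3785, 4224/757, 0, 3972/757] (h[3] = 0 is the target).

h = [4.9522, 4.2896, 5.5799, 0.0000, 5.2470]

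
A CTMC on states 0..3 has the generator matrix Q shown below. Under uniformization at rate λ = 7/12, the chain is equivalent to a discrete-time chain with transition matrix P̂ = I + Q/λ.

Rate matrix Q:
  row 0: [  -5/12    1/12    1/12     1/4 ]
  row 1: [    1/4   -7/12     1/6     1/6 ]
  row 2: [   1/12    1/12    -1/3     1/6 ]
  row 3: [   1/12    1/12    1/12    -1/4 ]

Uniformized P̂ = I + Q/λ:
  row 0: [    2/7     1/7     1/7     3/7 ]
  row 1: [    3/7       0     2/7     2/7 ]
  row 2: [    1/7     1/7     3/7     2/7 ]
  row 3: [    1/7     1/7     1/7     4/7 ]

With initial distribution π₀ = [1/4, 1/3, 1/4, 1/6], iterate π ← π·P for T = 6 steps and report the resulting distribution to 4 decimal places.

π = [0.2083, 0.1250, 0.2251, 0.4416]

t=0: π = [0.2500, 0.3333, 0.2500, 0.1667]
t=1: π = [0.2738, 0.0952, 0.2619, 0.3690]
t=2: π = [0.2092, 0.1293, 0.2313, 0.4303]
t=3: π = [0.2097, 0.1244, 0.2274, 0.4385]
t=4: π = [0.2084, 0.1251, 0.2256, 0.4410]
t=5: π = [0.2084, 0.1250, 0.2252, 0.4415]
t=6: π = [0.2083, 0.1250, 0.2251, 0.4416]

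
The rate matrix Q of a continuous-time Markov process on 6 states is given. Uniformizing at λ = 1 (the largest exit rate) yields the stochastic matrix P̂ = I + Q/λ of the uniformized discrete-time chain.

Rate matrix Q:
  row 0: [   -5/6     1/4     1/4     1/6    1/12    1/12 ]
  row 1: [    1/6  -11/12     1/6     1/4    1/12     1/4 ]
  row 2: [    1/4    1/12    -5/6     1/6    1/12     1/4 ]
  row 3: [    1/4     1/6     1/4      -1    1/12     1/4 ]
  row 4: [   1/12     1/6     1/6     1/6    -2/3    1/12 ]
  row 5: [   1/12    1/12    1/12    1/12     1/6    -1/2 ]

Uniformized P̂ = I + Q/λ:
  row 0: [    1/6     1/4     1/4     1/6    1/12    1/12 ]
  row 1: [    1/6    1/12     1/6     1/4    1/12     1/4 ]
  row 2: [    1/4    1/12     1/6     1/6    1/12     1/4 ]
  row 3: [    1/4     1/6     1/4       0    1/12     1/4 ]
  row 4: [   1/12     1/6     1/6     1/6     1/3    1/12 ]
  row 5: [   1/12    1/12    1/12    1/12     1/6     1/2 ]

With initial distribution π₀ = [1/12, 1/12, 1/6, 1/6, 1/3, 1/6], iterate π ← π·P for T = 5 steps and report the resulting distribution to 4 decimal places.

t=0: π = [0.0833, 0.0833, 0.1667, 0.1667, 0.3333, 0.1667]
t=1: π = [0.1528, 0.1389, 0.1736, 0.1319, 0.1806, 0.2222]
t=2: π = [0.1586, 0.1348, 0.1719, 0.1377, 0.1470, 0.2500]
t=3: π = [0.1594, 0.1335, 0.1705, 0.1341, 0.1409, 0.2616]
t=4: π = [0.1585, 0.1328, 0.1693, 0.1336, 0.1404, 0.2653]
t=5: π = [0.1581, 0.1326, 0.1689, 0.1333, 0.1405, 0.2665]

π = [0.1581, 0.1326, 0.1689, 0.1333, 0.1405, 0.2665]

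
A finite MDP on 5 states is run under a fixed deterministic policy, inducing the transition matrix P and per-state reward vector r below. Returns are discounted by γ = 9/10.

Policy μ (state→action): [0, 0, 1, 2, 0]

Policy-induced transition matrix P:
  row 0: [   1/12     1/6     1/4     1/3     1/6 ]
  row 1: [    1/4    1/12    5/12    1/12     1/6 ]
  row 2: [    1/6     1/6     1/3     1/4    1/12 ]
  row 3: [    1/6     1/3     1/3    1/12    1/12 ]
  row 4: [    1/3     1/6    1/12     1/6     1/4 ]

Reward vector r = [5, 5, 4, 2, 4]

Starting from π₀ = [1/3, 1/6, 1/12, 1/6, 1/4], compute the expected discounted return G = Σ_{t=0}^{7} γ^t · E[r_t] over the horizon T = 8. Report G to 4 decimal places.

t=0: π = [0.3333, 0.1667, 0.0833, 0.1667, 0.2500], E[r] = 4.1667, γ^t·E[r] = 4.166667, running G = 4.166667
t=1: π = [0.1944, 0.1806, 0.2569, 0.2014, 0.1667], E[r] = 3.9722, γ^t·E[r] = 3.575000, running G = 7.741667
t=2: π = [0.1933, 0.1852, 0.2905, 0.1887, 0.1424], E[r] = 4.0012, γ^t·E[r] = 3.240938, running G = 10.982604
t=3: π = [0.1897, 0.1827, 0.2971, 0.1919, 0.1386], E[r] = 3.9885, γ^t·E[r] = 2.907633, running G = 13.890237
t=4: π = [0.1892, 0.1834, 0.2981, 0.1918, 0.1375], E[r] = 3.9890, γ^t·E[r] = 2.617160, running G = 16.507397
t=5: π = [0.1891, 0.1834, 0.2985, 0.1918, 0.1373], E[r] = 3.9889, γ^t·E[r] = 2.355416, running G = 18.862812
t=6: π = [0.1891, 0.1833, 0.2985, 0.1918, 0.1373], E[r] = 3.9888, γ^t·E[r] = 2.119825, running G = 20.982637
t=7: π = [0.1891, 0.1834, 0.2985, 0.1918, 0.1372], E[r] = 3.9888, γ^t·E[r] = 1.907846, running G = 22.890483

G = 22.8905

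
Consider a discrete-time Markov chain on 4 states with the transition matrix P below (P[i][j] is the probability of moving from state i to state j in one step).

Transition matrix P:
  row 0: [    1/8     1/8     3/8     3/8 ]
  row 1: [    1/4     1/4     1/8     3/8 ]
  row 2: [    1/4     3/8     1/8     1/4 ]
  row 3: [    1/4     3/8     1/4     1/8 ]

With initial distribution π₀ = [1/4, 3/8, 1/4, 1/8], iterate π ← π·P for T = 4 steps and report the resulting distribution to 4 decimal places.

t=0: π = [0.2500, 0.3750, 0.2500, 0.1250]
t=1: π = [0.2188, 0.2656, 0.2031, 0.3125]
t=2: π = [0.2227, 0.2871, 0.2188, 0.2715]
t=3: π = [0.2222, 0.2834, 0.2146, 0.2798]
t=4: π = [0.2222, 0.2840, 0.2155, 0.2782]

π = [0.2222, 0.2840, 0.2155, 0.2782]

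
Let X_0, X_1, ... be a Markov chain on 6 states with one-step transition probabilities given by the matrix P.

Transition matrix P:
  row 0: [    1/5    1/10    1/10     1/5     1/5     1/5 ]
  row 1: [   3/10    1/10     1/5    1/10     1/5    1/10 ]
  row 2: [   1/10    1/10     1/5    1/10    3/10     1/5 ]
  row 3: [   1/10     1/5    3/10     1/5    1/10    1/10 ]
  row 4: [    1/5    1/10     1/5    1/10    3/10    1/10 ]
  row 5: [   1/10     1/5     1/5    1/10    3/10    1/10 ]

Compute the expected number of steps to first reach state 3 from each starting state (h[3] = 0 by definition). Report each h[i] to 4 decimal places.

First-step conditioning: h[3] = 0; for i ≠ 3, h[i] = 1 + Σ_k P[i][k]·h[k].
  h[0] = 1 + 1/5·h[0] + 1/10·h[1] + 1/10·h[2] + 1/5·h[4] + 1/5·h[5]
  h[1] = 1 + 3/10·h[0] + 1/10·h[1] + 1/5·h[2] + 1/5·h[4] + 1/10·h[5]
  h[2] = 1 + 1/10·h[0] + 1/10·h[1] + 1/5·h[2] + 3/10·h[4] + 1/5·h[5]
  h[4] = 1 + 1/5·h[0] + 1/10·h[1] + 1/5·h[2] + 3/10·h[4] + 1/10·h[5]
  h[5] = 1 + 1/10·h[0] + 1/5·h[1] + 1/5·h[2] + 3/10·h[4] + 1/10·h[5]
Solving the 5×5 linear system over states ≠ 3 gives exactly h = [89810/11773, 98810/11773, 100900/11773, 0, 99810/11773, 100710/11773] (h[3] = 0 is the target).

h = [7.6285, 8.3929, 8.5705, 0.0000, 8.4779, 8.5543]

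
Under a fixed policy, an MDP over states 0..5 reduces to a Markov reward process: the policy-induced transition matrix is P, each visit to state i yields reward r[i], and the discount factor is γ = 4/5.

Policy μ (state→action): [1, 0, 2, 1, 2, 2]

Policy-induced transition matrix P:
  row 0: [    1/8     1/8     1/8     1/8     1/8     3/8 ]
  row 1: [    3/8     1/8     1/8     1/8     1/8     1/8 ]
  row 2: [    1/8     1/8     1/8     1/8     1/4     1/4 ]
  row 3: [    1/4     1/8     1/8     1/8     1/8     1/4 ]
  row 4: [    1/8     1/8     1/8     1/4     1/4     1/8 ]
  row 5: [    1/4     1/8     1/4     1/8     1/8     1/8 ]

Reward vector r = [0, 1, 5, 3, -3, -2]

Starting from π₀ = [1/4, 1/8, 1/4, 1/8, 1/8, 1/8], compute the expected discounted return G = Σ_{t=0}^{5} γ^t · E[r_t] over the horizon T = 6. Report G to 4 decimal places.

t=0: π = [0.2500, 0.1250, 0.2500, 0.1250, 0.1250, 0.1250], E[r] = 1.1250, γ^t·E[r] = 1.125000, running G = 1.125000
t=1: π = [0.1875, 0.1250, 0.1406, 0.1406, 0.1719, 0.2344], E[r] = 0.2656, γ^t·E[r] = 0.212500, running G = 1.337500
t=2: π = [0.2031, 0.1250, 0.1543, 0.1465, 0.1641, 0.2070], E[r] = 0.4297, γ^t·E[r] = 0.275000, running G = 1.612500
t=3: π = [0.2004, 0.1250, 0.1509, 0.1455, 0.1648, 0.2134], E[r] = 0.3948, γ^t·E[r] = 0.202125, running G = 1.814625
t=4: π = [0.2011, 0.1250, 0.1517, 0.1456, 0.1645, 0.2122], E[r] = 0.4025, γ^t·E[r] = 0.164850, running G = 1.979475
t=5: π = [0.2010, 0.1250, 0.1515, 0.1456, 0.1645, 0.2124], E[r] = 0.4008, γ^t·E[r] = 0.131350, running G = 2.110825

G = 2.1108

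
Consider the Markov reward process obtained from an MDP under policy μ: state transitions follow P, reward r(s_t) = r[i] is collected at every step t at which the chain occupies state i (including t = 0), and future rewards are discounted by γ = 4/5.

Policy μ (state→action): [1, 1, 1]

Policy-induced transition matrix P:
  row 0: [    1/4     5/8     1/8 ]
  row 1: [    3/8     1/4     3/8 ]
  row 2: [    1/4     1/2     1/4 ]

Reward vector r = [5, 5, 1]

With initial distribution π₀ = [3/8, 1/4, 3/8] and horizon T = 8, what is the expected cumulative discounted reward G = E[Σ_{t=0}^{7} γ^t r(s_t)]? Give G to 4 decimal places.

G = 16.0254

t=0: π = [0.3750, 0.2500, 0.3750], E[r] = 3.5000, γ^t·E[r] = 3.500000, running G = 3.500000
t=1: π = [0.2813, 0.4844, 0.2344], E[r] = 4.0625, γ^t·E[r] = 3.250000, running G = 6.750000
t=2: π = [0.3105, 0.4141, 0.2754], E[r] = 3.8984, γ^t·E[r] = 2.495000, running G = 9.245000
t=3: π = [0.3018, 0.4353, 0.2629], E[r] = 3.9482, γ^t·E[r] = 2.021500, running G = 11.266500
t=4: π = [0.3044, 0.4289, 0.2667], E[r] = 3.9332, γ^t·E[r] = 1.611050, running G = 12.877550
t=5: π = [0.3036, 0.4308, 0.2656], E[r] = 3.9378, γ^t·E[r] = 1.290325, running G = 14.167875
t=6: π = [0.3039, 0.4302, 0.2659], E[r] = 3.9364, γ^t·E[r] = 1.031902, running G = 15.199777
t=7: π = [0.3038, 0.4304, 0.2658], E[r] = 3.9368, γ^t·E[r] = 0.825608, running G = 16.025384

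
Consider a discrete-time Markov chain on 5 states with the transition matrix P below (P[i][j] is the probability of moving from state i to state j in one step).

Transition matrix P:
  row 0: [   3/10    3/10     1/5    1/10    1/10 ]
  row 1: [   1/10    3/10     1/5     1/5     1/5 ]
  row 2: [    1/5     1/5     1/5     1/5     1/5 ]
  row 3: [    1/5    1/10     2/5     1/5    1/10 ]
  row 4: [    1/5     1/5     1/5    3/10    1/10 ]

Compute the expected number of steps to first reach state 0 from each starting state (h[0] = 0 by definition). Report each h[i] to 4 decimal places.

h = [0.0000, 6.1667, 5.5500, 5.4889, 5.5444]

First-step conditioning: h[0] = 0; for i ≠ 0, h[i] = 1 + Σ_k P[i][k]·h[k].
  h[1] = 1 + 3/10·h[1] + 1/5·h[2] + 1/5·h[3] + 1/5·h[4]
  h[2] = 1 + 1/5·h[1] + 1/5·h[2] + 1/5·h[3] + 1/5·h[4]
  h[3] = 1 + 1/10·h[1] + 2/5·h[2] + 1/5·h[3] + 1/10·h[4]
  h[4] = 1 + 1/5·h[1] + 1/5·h[2] + 3/10·h[3] + 1/10·h[4]
Solving the 4×4 linear system over states ≠ 0 gives exactly h = [0, 37/6, 111/20, 247/45, 499/90] (h[0] = 0 is the target).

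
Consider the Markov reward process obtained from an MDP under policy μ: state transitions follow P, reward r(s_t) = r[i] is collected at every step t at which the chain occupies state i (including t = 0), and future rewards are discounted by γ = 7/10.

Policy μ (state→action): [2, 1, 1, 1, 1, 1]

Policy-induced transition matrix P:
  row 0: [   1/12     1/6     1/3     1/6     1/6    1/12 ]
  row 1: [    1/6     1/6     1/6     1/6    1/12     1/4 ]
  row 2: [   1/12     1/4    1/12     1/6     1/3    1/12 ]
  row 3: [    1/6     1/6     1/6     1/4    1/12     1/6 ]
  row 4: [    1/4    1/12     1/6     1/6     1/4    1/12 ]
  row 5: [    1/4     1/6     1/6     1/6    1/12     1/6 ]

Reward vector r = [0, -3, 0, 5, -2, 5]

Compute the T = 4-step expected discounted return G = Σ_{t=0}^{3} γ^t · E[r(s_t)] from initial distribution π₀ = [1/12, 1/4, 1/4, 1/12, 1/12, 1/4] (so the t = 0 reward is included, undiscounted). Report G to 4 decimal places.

t=0: π = [0.0833, 0.2500, 0.2500, 0.0833, 0.0833, 0.2500], E[r] = 0.7500, γ^t·E[r] = 0.750000, running G = 0.750000
t=1: π = [0.1667, 0.1806, 0.1597, 0.1736, 0.1667, 0.1528], E[r] = 0.7569, γ^t·E[r] = 0.529861, running G = 1.279861
t=2: π = [0.1661, 0.1661, 0.1811, 0.1811, 0.1649, 0.1406], E[r] = 0.7807, γ^t·E[r] = 0.382529, running G = 1.662390
t=3: π = [0.1632, 0.1680, 0.1793, 0.1818, 0.1699, 0.1378], E[r] = 0.7540, γ^t·E[r] = 0.258623, running G = 1.921013

G = 1.9210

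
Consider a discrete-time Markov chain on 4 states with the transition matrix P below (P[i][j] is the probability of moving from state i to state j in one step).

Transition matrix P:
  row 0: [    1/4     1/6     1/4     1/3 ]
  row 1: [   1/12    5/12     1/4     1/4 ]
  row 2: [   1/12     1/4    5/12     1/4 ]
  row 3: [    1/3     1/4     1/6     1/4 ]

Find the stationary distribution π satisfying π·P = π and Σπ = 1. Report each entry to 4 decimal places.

Balance equations π_j = Σ_i π_i·P[i][j]:
  π_0 = 1/4·π_0 + 1/12·π_1 + 1/12·π_2 + 1/3·π_3
  π_1 = 1/6·π_0 + 5/12·π_1 + 1/4·π_2 + 1/4·π_3
  π_2 = 1/4·π_0 + 1/4·π_1 + 5/12·π_2 + 1/6·π_3
  normalize: π_0 + π_1 + π_2 + π_3 = 1
Solving the linear system gives exactly π = [7/39, 11/39, 32/117, 31/117].

π = [0.1795, 0.2821, 0.2735, 0.2650]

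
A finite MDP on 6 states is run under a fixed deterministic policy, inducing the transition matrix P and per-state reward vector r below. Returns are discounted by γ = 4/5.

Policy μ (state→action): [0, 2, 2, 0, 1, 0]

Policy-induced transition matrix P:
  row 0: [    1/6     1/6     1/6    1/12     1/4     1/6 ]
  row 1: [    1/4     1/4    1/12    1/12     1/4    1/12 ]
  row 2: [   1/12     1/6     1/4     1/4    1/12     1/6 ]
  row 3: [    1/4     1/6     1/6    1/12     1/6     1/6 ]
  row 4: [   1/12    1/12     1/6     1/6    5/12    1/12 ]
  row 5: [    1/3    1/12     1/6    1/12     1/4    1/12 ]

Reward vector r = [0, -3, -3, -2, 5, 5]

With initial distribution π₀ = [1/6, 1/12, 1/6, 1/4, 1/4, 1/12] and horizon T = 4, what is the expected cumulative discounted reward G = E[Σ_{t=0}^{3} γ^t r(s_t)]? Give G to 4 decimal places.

G = 1.6984

t=0: π = [0.1667, 0.0833, 0.1667, 0.2500, 0.2500, 0.0833], E[r] = 0.4167, γ^t·E[r] = 0.416667, running G = 0.416667
t=1: π = [0.1736, 0.1458, 0.1736, 0.1319, 0.2431, 0.1319], E[r] = 0.6528, γ^t·E[r] = 0.522222, running G = 0.938889
t=2: π = [0.1771, 0.1476, 0.1690, 0.1325, 0.2506, 0.1233], E[r] = 0.6545, γ^t·E[r] = 0.418889, running G = 1.357778
t=3: π = [0.1756, 0.1478, 0.1685, 0.1324, 0.2526, 0.1232], E[r] = 0.6653, γ^t·E[r] = 0.340642, running G = 1.698420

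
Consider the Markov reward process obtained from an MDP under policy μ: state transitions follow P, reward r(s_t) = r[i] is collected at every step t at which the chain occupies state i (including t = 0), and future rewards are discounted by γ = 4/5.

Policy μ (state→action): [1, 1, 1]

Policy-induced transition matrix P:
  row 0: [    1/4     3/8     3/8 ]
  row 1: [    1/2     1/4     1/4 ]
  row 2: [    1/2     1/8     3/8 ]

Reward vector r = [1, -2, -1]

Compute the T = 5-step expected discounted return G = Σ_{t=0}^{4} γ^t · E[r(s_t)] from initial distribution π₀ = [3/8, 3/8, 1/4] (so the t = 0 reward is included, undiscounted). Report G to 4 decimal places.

G = -1.7047

t=0: π = [0.3750, 0.3750, 0.2500], E[r] = -0.6250, γ^t·E[r] = -0.625000, running G = -0.625000
t=1: π = [0.4063, 0.2656, 0.3281], E[r] = -0.4531, γ^t·E[r] = -0.362500, running G = -0.987500
t=2: π = [0.3984, 0.2598, 0.3418], E[r] = -0.4629, γ^t·E[r] = -0.296250, running G = -1.283750
t=3: π = [0.4004, 0.2571, 0.3425], E[r] = -0.4563, γ^t·E[r] = -0.233625, running G = -1.517375
t=4: π = [0.3999, 0.2572, 0.3429], E[r] = -0.4574, γ^t·E[r] = -0.187363, running G = -1.704738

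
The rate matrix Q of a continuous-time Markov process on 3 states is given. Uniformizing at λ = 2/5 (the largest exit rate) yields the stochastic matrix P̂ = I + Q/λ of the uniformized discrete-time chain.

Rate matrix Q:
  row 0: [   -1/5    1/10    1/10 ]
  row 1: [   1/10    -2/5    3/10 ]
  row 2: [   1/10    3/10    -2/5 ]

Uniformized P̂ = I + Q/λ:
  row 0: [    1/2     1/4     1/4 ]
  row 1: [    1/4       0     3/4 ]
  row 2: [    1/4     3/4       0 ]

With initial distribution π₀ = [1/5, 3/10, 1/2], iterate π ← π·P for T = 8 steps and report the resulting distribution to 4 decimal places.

t=0: π = [0.2000, 0.3000, 0.5000]
t=1: π = [0.3000, 0.4250, 0.2750]
t=2: π = [0.3250, 0.2813, 0.3938]
t=3: π = [0.3313, 0.3766, 0.2922]
t=4: π = [0.3328, 0.3020, 0.3652]
t=5: π = [0.3332, 0.3571, 0.3097]
t=6: π = [0.3333, 0.3156, 0.3511]
t=7: π = [0.3333, 0.3467, 0.3200]
t=8: π = [0.3333, 0.3233, 0.3433]

π = [0.3333, 0.3233, 0.3433]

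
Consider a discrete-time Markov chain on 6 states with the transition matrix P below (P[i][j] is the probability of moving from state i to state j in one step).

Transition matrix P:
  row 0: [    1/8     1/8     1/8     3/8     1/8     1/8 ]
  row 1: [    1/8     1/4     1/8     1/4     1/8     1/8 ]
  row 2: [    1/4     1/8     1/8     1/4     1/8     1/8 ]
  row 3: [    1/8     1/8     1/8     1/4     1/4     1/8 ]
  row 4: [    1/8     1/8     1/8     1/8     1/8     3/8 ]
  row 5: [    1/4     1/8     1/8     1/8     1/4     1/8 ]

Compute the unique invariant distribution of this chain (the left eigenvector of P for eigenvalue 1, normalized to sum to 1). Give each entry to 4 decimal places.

Balance equations π_j = Σ_i π_i·P[i][j]:
  π_0 = 1/8·π_0 + 1/8·π_1 + 1/4·π_2 + 1/8·π_3 + 1/8·π_4 + 1/4·π_5
  π_1 = 1/8·π_0 + 1/4·π_1 + 1/8·π_2 + 1/8·π_3 + 1/8·π_4 + 1/8·π_5
  π_2 = 1/8·π_0 + 1/8·π_1 + 1/8·π_2 + 1/8·π_3 + 1/8·π_4 + 1/8·π_5
  π_3 = 3/8·π_0 + 1/4·π_1 + 1/4·π_2 + 1/4·π_3 + 1/8·π_4 + 1/8·π_5
  π_4 = 1/8·π_0 + 1/8·π_1 + 1/8·π_2 + 1/4·π_3 + 1/8·π_4 + 1/4·π_5
  normalize: π_0 + π_1 + π_2 + π_3 + π_4 + π_5 = 1
Solving the linear system gives exactly π = [2617/16184, 1/7, 1/8, 3679/16184, 353/2023, 2729/16184].

π = [0.1617, 0.1429, 0.1250, 0.2273, 0.1745, 0.1686]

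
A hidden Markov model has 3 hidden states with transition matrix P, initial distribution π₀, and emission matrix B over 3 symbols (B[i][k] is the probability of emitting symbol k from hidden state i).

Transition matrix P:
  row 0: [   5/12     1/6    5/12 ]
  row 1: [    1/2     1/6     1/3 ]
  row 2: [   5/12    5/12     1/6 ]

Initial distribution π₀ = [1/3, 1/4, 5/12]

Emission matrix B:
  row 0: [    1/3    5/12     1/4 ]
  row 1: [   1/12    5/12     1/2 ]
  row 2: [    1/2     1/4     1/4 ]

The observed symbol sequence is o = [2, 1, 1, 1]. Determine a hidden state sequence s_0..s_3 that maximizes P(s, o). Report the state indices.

path = [1, 0, 0, 0]

t=0: δ = [8.333e-02, 1.250e-01, 1.042e-01]  (obs o_0=2)
t=1: δ = [2.604e-02, 1.808e-02, 1.042e-02]  ψ = [1, 2, 1]  (obs o_1=1)
t=2: δ = [4.521e-03, 1.808e-03, 2.713e-03]  ψ = [0, 0, 0]  (obs o_2=1)
t=3: δ = [7.849e-04, 4.710e-04, 4.710e-04]  ψ = [0, 2, 0]  (obs o_3=1)
backtrack: best end state = 0; path = [1, 0, 0, 0]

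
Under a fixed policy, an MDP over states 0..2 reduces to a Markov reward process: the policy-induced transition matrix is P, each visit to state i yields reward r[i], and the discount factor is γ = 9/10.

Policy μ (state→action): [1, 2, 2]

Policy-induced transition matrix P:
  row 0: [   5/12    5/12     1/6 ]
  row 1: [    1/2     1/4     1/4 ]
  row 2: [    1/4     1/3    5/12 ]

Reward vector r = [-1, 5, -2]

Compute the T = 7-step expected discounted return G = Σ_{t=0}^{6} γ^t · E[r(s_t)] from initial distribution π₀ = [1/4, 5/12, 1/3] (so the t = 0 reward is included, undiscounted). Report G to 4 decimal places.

t=0: π = [0.2500, 0.4167, 0.3333], E[r] = 1.1667, γ^t·E[r] = 1.166667, running G = 1.166667
t=1: π = [0.3958, 0.3194, 0.2847], E[r] = 0.6319, γ^t·E[r] = 0.568750, running G = 1.735417
t=2: π = [0.3958, 0.3397, 0.2645], E[r] = 0.7737, γ^t·E[r] = 0.626719, running G = 2.362135
t=3: π = [0.4009, 0.3380, 0.2611], E[r] = 0.7670, γ^t·E[r] = 0.559125, running G = 2.921260
t=4: π = [0.4013, 0.3386, 0.2601], E[r] = 0.7713, γ^t·E[r] = 0.506073, running G = 3.427334
t=5: π = [0.4015, 0.3386, 0.2599], E[r] = 0.7715, γ^t·E[r] = 0.455542, running G = 3.882876
t=6: π = [0.4016, 0.3386, 0.2599], E[r] = 0.7716, γ^t·E[r] = 0.410074, running G = 4.292950

G = 4.2929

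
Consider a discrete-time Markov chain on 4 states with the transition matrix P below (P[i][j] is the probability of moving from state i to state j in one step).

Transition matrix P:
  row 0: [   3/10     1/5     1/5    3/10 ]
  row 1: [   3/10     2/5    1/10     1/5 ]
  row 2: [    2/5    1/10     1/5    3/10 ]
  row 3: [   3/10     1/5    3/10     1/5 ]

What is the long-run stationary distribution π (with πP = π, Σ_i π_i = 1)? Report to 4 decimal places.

π = [0.3203, 0.2247, 0.2028, 0.2523]

Balance equations π_j = Σ_i π_i·P[i][j]:
  π_0 = 3/10·π_0 + 3/10·π_1 + 2/5·π_2 + 3/10·π_3
  π_1 = 1/5·π_0 + 2/5·π_1 + 1/10·π_2 + 1/5·π_3
  π_2 = 1/5·π_0 + 1/10·π_1 + 1/5·π_2 + 3/10·π_3
  normalize: π_0 + π_1 + π_2 + π_3 = 1
Solving the linear system gives exactly π = [139/434, 195/868, 44/217, 219/868].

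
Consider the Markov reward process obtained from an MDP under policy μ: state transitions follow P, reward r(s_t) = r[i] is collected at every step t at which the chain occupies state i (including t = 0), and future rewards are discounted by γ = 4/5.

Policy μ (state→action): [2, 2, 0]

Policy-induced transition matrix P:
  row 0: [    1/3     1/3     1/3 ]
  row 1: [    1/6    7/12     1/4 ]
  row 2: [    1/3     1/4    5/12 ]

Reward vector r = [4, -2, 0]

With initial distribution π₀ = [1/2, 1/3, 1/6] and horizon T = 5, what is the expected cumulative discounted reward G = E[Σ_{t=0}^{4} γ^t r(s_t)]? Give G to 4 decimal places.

t=0: π = [0.5000, 0.3333, 0.1667], E[r] = 1.3333, γ^t·E[r] = 1.333333, running G = 1.333333
t=1: π = [0.2778, 0.4028, 0.3194], E[r] = 0.3056, γ^t·E[r] = 0.244444, running G = 1.577778
t=2: π = [0.2662, 0.4074, 0.3264], E[r] = 0.2500, γ^t·E[r] = 0.160000, running G = 1.737778
t=3: π = [0.2654, 0.4080, 0.3266], E[r] = 0.2458, γ^t·E[r] = 0.125827, running G = 1.863605
t=4: π = [0.2653, 0.4081, 0.3265], E[r] = 0.2451, γ^t·E[r] = 0.100398, running G = 1.964003

G = 1.9640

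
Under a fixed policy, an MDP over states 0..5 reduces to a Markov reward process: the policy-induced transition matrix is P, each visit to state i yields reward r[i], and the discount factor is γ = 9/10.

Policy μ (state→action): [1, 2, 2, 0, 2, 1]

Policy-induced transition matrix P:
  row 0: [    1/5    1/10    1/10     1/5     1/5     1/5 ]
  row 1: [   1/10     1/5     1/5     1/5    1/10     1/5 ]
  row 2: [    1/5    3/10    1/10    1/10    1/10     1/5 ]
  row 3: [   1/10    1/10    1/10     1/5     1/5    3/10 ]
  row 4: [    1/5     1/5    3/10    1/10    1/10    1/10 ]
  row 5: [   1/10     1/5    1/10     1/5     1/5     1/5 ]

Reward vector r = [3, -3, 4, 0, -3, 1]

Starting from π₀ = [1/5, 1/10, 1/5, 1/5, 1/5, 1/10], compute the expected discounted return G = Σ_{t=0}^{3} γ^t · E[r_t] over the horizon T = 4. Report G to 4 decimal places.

t=0: π = [0.2000, 0.1000, 0.2000, 0.2000, 0.2000, 0.1000], E[r] = 0.6000, γ^t·E[r] = 0.600000, running G = 0.600000
t=1: π = [0.1600, 0.1800, 0.1500, 0.1600, 0.1500, 0.2000], E[r] = 0.2900, γ^t·E[r] = 0.261000, running G = 0.861000
t=2: π = [0.1460, 0.1830, 0.1480, 0.1700, 0.1520, 0.2010], E[r] = 0.2260, γ^t·E[r] = 0.183060, running G = 1.044060
t=3: π = [0.1446, 0.1832, 0.1487, 0.1700, 0.1517, 0.2018], E[r] = 0.2257, γ^t·E[r] = 0.164535, running G = 1.208595

G = 1.2086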